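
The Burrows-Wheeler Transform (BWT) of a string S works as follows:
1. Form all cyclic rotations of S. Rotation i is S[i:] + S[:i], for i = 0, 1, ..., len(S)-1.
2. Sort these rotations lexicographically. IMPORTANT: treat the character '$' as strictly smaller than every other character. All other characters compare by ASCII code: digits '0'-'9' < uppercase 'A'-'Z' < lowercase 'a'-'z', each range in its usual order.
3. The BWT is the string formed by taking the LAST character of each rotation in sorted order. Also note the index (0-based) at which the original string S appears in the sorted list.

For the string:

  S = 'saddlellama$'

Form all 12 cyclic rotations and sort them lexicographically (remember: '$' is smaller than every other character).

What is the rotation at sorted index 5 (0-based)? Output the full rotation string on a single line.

All 12 rotations (rotation i = S[i:]+S[:i]):
  rot[0] = saddlellama$
  rot[1] = addlellama$s
  rot[2] = ddlellama$sa
  rot[3] = dlellama$sad
  rot[4] = lellama$sadd
  rot[5] = ellama$saddl
  rot[6] = llama$saddle
  rot[7] = lama$saddlel
  rot[8] = ama$saddlell
  rot[9] = ma$saddlella
  rot[10] = a$saddlellam
  rot[11] = $saddlellama
Sorted (with $ < everything):
  sorted[0] = $saddlellama
  sorted[1] = a$saddlellam
  sorted[2] = addlellama$s
  sorted[3] = ama$saddlell
  sorted[4] = ddlellama$sa
  sorted[5] = dlellama$sad
  sorted[6] = ellama$saddl
  sorted[7] = lama$saddlel
  sorted[8] = lellama$sadd
  sorted[9] = llama$saddle
  sorted[10] = ma$saddlella
  sorted[11] = saddlellama$
sorted[5] = dlellama$sad

Answer: dlellama$sad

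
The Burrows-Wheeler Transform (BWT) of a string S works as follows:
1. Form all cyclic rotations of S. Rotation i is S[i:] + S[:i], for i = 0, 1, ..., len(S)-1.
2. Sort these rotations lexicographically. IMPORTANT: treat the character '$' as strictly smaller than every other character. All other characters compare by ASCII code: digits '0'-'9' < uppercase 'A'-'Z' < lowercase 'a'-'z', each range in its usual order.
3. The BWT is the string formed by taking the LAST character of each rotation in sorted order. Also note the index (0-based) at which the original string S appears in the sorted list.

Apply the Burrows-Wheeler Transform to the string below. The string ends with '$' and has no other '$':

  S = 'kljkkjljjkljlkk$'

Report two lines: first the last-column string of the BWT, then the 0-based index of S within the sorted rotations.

Answer: klljklkklj$jjkkj
10

Derivation:
All 16 rotations (rotation i = S[i:]+S[:i]):
  rot[0] = kljkkjljjkljlkk$
  rot[1] = ljkkjljjkljlkk$k
  rot[2] = jkkjljjkljlkk$kl
  rot[3] = kkjljjkljlkk$klj
  rot[4] = kjljjkljlkk$kljk
  rot[5] = jljjkljlkk$kljkk
  rot[6] = ljjkljlkk$kljkkj
  rot[7] = jjkljlkk$kljkkjl
  rot[8] = jkljlkk$kljkkjlj
  rot[9] = kljlkk$kljkkjljj
  rot[10] = ljlkk$kljkkjljjk
  rot[11] = jlkk$kljkkjljjkl
  rot[12] = lkk$kljkkjljjklj
  rot[13] = kk$kljkkjljjkljl
  rot[14] = k$kljkkjljjkljlk
  rot[15] = $kljkkjljjkljlkk
Sorted (with $ < everything):
  sorted[0] = $kljkkjljjkljlkk  (last char: 'k')
  sorted[1] = jjkljlkk$kljkkjl  (last char: 'l')
  sorted[2] = jkkjljjkljlkk$kl  (last char: 'l')
  sorted[3] = jkljlkk$kljkkjlj  (last char: 'j')
  sorted[4] = jljjkljlkk$kljkk  (last char: 'k')
  sorted[5] = jlkk$kljkkjljjkl  (last char: 'l')
  sorted[6] = k$kljkkjljjkljlk  (last char: 'k')
  sorted[7] = kjljjkljlkk$kljk  (last char: 'k')
  sorted[8] = kk$kljkkjljjkljl  (last char: 'l')
  sorted[9] = kkjljjkljlkk$klj  (last char: 'j')
  sorted[10] = kljkkjljjkljlkk$  (last char: '$')
  sorted[11] = kljlkk$kljkkjljj  (last char: 'j')
  sorted[12] = ljjkljlkk$kljkkj  (last char: 'j')
  sorted[13] = ljkkjljjkljlkk$k  (last char: 'k')
  sorted[14] = ljlkk$kljkkjljjk  (last char: 'k')
  sorted[15] = lkk$kljkkjljjklj  (last char: 'j')
Last column: klljklkklj$jjkkj
Original string S is at sorted index 10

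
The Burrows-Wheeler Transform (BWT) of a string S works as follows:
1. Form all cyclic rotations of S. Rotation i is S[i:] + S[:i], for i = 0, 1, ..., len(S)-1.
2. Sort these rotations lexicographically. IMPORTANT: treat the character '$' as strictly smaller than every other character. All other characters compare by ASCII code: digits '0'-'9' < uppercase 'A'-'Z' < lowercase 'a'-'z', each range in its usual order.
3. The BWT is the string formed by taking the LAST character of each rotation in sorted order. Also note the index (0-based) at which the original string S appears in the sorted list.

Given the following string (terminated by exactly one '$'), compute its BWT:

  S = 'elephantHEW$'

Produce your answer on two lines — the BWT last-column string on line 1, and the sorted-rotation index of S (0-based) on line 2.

Answer: WHtEh$lpeaen
5

Derivation:
All 12 rotations (rotation i = S[i:]+S[:i]):
  rot[0] = elephantHEW$
  rot[1] = lephantHEW$e
  rot[2] = ephantHEW$el
  rot[3] = phantHEW$ele
  rot[4] = hantHEW$elep
  rot[5] = antHEW$eleph
  rot[6] = ntHEW$elepha
  rot[7] = tHEW$elephan
  rot[8] = HEW$elephant
  rot[9] = EW$elephantH
  rot[10] = W$elephantHE
  rot[11] = $elephantHEW
Sorted (with $ < everything):
  sorted[0] = $elephantHEW  (last char: 'W')
  sorted[1] = EW$elephantH  (last char: 'H')
  sorted[2] = HEW$elephant  (last char: 't')
  sorted[3] = W$elephantHE  (last char: 'E')
  sorted[4] = antHEW$eleph  (last char: 'h')
  sorted[5] = elephantHEW$  (last char: '$')
  sorted[6] = ephantHEW$el  (last char: 'l')
  sorted[7] = hantHEW$elep  (last char: 'p')
  sorted[8] = lephantHEW$e  (last char: 'e')
  sorted[9] = ntHEW$elepha  (last char: 'a')
  sorted[10] = phantHEW$ele  (last char: 'e')
  sorted[11] = tHEW$elephan  (last char: 'n')
Last column: WHtEh$lpeaen
Original string S is at sorted index 5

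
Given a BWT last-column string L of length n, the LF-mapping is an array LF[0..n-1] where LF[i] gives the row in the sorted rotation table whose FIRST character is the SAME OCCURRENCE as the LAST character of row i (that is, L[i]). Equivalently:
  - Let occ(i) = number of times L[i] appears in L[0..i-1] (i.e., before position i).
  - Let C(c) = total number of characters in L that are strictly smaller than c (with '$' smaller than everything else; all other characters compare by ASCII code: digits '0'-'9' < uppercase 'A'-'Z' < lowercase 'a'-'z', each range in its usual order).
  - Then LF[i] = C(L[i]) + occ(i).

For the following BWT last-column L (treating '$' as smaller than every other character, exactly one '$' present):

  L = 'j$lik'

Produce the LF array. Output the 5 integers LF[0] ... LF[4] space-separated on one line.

Char counts: '$':1, 'i':1, 'j':1, 'k':1, 'l':1
C (first-col start): C('$')=0, C('i')=1, C('j')=2, C('k')=3, C('l')=4
L[0]='j': occ=0, LF[0]=C('j')+0=2+0=2
L[1]='$': occ=0, LF[1]=C('$')+0=0+0=0
L[2]='l': occ=0, LF[2]=C('l')+0=4+0=4
L[3]='i': occ=0, LF[3]=C('i')+0=1+0=1
L[4]='k': occ=0, LF[4]=C('k')+0=3+0=3

Answer: 2 0 4 1 3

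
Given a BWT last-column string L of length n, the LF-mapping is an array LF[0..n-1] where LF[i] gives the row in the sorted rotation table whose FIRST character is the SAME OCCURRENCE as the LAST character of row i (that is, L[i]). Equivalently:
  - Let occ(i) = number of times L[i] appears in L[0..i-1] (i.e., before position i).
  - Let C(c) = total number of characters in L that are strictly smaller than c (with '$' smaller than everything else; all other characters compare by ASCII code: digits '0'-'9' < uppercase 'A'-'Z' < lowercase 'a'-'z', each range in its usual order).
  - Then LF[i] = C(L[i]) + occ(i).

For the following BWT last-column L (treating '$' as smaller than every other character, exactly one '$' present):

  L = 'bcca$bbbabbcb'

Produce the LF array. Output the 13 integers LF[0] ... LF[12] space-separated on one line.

Char counts: '$':1, 'a':2, 'b':7, 'c':3
C (first-col start): C('$')=0, C('a')=1, C('b')=3, C('c')=10
L[0]='b': occ=0, LF[0]=C('b')+0=3+0=3
L[1]='c': occ=0, LF[1]=C('c')+0=10+0=10
L[2]='c': occ=1, LF[2]=C('c')+1=10+1=11
L[3]='a': occ=0, LF[3]=C('a')+0=1+0=1
L[4]='$': occ=0, LF[4]=C('$')+0=0+0=0
L[5]='b': occ=1, LF[5]=C('b')+1=3+1=4
L[6]='b': occ=2, LF[6]=C('b')+2=3+2=5
L[7]='b': occ=3, LF[7]=C('b')+3=3+3=6
L[8]='a': occ=1, LF[8]=C('a')+1=1+1=2
L[9]='b': occ=4, LF[9]=C('b')+4=3+4=7
L[10]='b': occ=5, LF[10]=C('b')+5=3+5=8
L[11]='c': occ=2, LF[11]=C('c')+2=10+2=12
L[12]='b': occ=6, LF[12]=C('b')+6=3+6=9

Answer: 3 10 11 1 0 4 5 6 2 7 8 12 9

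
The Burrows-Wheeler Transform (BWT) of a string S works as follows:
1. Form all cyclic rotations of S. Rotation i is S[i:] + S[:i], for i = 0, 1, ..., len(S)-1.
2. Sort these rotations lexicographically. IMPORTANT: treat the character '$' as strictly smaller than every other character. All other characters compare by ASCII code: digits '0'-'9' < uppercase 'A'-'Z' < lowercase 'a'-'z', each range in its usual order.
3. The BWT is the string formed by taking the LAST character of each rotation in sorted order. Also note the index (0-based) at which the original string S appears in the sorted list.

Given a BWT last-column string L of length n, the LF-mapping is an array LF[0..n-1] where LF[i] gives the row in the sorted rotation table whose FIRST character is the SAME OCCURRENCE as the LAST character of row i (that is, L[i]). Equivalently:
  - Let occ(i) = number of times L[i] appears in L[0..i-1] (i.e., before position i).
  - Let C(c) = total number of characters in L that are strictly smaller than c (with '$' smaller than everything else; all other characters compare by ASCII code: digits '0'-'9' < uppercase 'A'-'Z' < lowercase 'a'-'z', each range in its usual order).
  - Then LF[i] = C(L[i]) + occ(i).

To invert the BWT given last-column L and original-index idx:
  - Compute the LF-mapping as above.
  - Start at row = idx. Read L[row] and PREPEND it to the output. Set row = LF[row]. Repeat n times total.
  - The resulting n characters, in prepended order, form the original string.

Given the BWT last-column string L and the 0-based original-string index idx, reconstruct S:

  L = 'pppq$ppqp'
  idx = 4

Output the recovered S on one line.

Answer: pppqqppp$

Derivation:
LF mapping: 1 2 3 7 0 4 5 8 6
Walk LF starting at row 4, prepending L[row]:
  step 1: row=4, L[4]='$', prepend. Next row=LF[4]=0
  step 2: row=0, L[0]='p', prepend. Next row=LF[0]=1
  step 3: row=1, L[1]='p', prepend. Next row=LF[1]=2
  step 4: row=2, L[2]='p', prepend. Next row=LF[2]=3
  step 5: row=3, L[3]='q', prepend. Next row=LF[3]=7
  step 6: row=7, L[7]='q', prepend. Next row=LF[7]=8
  step 7: row=8, L[8]='p', prepend. Next row=LF[8]=6
  step 8: row=6, L[6]='p', prepend. Next row=LF[6]=5
  step 9: row=5, L[5]='p', prepend. Next row=LF[5]=4
Reversed output: pppqqppp$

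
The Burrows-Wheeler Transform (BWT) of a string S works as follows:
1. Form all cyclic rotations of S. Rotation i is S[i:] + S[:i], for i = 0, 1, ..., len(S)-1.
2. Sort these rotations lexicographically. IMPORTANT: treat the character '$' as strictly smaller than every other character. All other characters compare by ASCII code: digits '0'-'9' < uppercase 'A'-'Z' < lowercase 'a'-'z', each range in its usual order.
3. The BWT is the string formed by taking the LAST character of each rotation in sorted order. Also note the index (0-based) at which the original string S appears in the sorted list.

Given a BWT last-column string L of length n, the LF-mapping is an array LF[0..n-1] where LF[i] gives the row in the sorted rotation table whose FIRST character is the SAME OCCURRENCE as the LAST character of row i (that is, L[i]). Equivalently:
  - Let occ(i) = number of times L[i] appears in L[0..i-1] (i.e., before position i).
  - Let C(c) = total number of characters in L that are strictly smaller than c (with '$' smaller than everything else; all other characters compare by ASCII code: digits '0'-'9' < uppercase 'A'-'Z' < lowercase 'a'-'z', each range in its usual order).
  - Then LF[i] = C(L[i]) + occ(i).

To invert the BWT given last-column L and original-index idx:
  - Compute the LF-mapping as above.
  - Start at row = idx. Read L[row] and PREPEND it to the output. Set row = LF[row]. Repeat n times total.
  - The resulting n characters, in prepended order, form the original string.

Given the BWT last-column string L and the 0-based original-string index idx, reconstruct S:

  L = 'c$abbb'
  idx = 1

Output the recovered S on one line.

Answer: abbbc$

Derivation:
LF mapping: 5 0 1 2 3 4
Walk LF starting at row 1, prepending L[row]:
  step 1: row=1, L[1]='$', prepend. Next row=LF[1]=0
  step 2: row=0, L[0]='c', prepend. Next row=LF[0]=5
  step 3: row=5, L[5]='b', prepend. Next row=LF[5]=4
  step 4: row=4, L[4]='b', prepend. Next row=LF[4]=3
  step 5: row=3, L[3]='b', prepend. Next row=LF[3]=2
  step 6: row=2, L[2]='a', prepend. Next row=LF[2]=1
Reversed output: abbbc$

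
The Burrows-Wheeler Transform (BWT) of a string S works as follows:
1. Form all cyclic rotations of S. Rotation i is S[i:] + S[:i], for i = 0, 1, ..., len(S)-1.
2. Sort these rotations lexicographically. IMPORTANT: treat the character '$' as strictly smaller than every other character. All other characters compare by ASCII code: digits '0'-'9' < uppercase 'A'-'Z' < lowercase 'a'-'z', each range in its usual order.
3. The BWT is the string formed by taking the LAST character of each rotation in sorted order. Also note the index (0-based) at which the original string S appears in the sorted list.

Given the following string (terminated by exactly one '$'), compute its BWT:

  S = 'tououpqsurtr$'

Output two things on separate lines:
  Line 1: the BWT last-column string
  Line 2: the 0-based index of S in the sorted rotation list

Answer: rtuuptuq$roos
8

Derivation:
All 13 rotations (rotation i = S[i:]+S[:i]):
  rot[0] = tououpqsurtr$
  rot[1] = ououpqsurtr$t
  rot[2] = uoupqsurtr$to
  rot[3] = oupqsurtr$tou
  rot[4] = upqsurtr$touo
  rot[5] = pqsurtr$touou
  rot[6] = qsurtr$tououp
  rot[7] = surtr$tououpq
  rot[8] = urtr$tououpqs
  rot[9] = rtr$tououpqsu
  rot[10] = tr$tououpqsur
  rot[11] = r$tououpqsurt
  rot[12] = $tououpqsurtr
Sorted (with $ < everything):
  sorted[0] = $tououpqsurtr  (last char: 'r')
  sorted[1] = ououpqsurtr$t  (last char: 't')
  sorted[2] = oupqsurtr$tou  (last char: 'u')
  sorted[3] = pqsurtr$touou  (last char: 'u')
  sorted[4] = qsurtr$tououp  (last char: 'p')
  sorted[5] = r$tououpqsurt  (last char: 't')
  sorted[6] = rtr$tououpqsu  (last char: 'u')
  sorted[7] = surtr$tououpq  (last char: 'q')
  sorted[8] = tououpqsurtr$  (last char: '$')
  sorted[9] = tr$tououpqsur  (last char: 'r')
  sorted[10] = uoupqsurtr$to  (last char: 'o')
  sorted[11] = upqsurtr$touo  (last char: 'o')
  sorted[12] = urtr$tououpqs  (last char: 's')
Last column: rtuuptuq$roos
Original string S is at sorted index 8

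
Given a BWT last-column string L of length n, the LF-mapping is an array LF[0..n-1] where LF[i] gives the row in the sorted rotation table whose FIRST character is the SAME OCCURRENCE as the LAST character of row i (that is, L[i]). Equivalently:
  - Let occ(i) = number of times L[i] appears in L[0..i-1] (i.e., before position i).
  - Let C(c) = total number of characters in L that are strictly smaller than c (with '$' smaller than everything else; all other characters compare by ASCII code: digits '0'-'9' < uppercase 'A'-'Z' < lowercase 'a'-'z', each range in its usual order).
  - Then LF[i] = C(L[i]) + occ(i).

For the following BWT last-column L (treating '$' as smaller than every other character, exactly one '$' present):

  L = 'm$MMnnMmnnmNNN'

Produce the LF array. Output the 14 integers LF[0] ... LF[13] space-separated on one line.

Char counts: '$':1, 'M':3, 'N':3, 'm':3, 'n':4
C (first-col start): C('$')=0, C('M')=1, C('N')=4, C('m')=7, C('n')=10
L[0]='m': occ=0, LF[0]=C('m')+0=7+0=7
L[1]='$': occ=0, LF[1]=C('$')+0=0+0=0
L[2]='M': occ=0, LF[2]=C('M')+0=1+0=1
L[3]='M': occ=1, LF[3]=C('M')+1=1+1=2
L[4]='n': occ=0, LF[4]=C('n')+0=10+0=10
L[5]='n': occ=1, LF[5]=C('n')+1=10+1=11
L[6]='M': occ=2, LF[6]=C('M')+2=1+2=3
L[7]='m': occ=1, LF[7]=C('m')+1=7+1=8
L[8]='n': occ=2, LF[8]=C('n')+2=10+2=12
L[9]='n': occ=3, LF[9]=C('n')+3=10+3=13
L[10]='m': occ=2, LF[10]=C('m')+2=7+2=9
L[11]='N': occ=0, LF[11]=C('N')+0=4+0=4
L[12]='N': occ=1, LF[12]=C('N')+1=4+1=5
L[13]='N': occ=2, LF[13]=C('N')+2=4+2=6

Answer: 7 0 1 2 10 11 3 8 12 13 9 4 5 6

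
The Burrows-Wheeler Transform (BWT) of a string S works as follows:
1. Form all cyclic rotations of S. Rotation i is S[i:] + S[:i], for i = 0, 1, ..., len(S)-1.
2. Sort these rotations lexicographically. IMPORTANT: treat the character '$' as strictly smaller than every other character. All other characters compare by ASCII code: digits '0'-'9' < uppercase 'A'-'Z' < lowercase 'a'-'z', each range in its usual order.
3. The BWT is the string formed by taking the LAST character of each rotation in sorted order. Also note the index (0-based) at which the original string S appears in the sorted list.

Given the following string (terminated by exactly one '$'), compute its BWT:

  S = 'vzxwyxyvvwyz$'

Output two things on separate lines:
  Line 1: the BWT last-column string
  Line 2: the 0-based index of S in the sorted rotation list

All 13 rotations (rotation i = S[i:]+S[:i]):
  rot[0] = vzxwyxyvvwyz$
  rot[1] = zxwyxyvvwyz$v
  rot[2] = xwyxyvvwyz$vz
  rot[3] = wyxyvvwyz$vzx
  rot[4] = yxyvvwyz$vzxw
  rot[5] = xyvvwyz$vzxwy
  rot[6] = yvvwyz$vzxwyx
  rot[7] = vvwyz$vzxwyxy
  rot[8] = vwyz$vzxwyxyv
  rot[9] = wyz$vzxwyxyvv
  rot[10] = yz$vzxwyxyvvw
  rot[11] = z$vzxwyxyvvwy
  rot[12] = $vzxwyxyvvwyz
Sorted (with $ < everything):
  sorted[0] = $vzxwyxyvvwyz  (last char: 'z')
  sorted[1] = vvwyz$vzxwyxy  (last char: 'y')
  sorted[2] = vwyz$vzxwyxyv  (last char: 'v')
  sorted[3] = vzxwyxyvvwyz$  (last char: '$')
  sorted[4] = wyxyvvwyz$vzx  (last char: 'x')
  sorted[5] = wyz$vzxwyxyvv  (last char: 'v')
  sorted[6] = xwyxyvvwyz$vz  (last char: 'z')
  sorted[7] = xyvvwyz$vzxwy  (last char: 'y')
  sorted[8] = yvvwyz$vzxwyx  (last char: 'x')
  sorted[9] = yxyvvwyz$vzxw  (last char: 'w')
  sorted[10] = yz$vzxwyxyvvw  (last char: 'w')
  sorted[11] = z$vzxwyxyvvwy  (last char: 'y')
  sorted[12] = zxwyxyvvwyz$v  (last char: 'v')
Last column: zyv$xvzyxwwyv
Original string S is at sorted index 3

Answer: zyv$xvzyxwwyv
3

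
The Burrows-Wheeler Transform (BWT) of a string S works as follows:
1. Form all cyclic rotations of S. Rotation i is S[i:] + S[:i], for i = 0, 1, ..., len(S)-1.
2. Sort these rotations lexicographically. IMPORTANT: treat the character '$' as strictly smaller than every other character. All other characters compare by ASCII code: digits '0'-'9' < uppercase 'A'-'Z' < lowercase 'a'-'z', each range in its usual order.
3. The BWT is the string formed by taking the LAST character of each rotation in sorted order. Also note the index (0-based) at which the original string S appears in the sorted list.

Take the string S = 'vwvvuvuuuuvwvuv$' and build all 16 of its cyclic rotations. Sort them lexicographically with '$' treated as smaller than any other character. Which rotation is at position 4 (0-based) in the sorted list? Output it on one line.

All 16 rotations (rotation i = S[i:]+S[:i]):
  rot[0] = vwvvuvuuuuvwvuv$
  rot[1] = wvvuvuuuuvwvuv$v
  rot[2] = vvuvuuuuvwvuv$vw
  rot[3] = vuvuuuuvwvuv$vwv
  rot[4] = uvuuuuvwvuv$vwvv
  rot[5] = vuuuuvwvuv$vwvvu
  rot[6] = uuuuvwvuv$vwvvuv
  rot[7] = uuuvwvuv$vwvvuvu
  rot[8] = uuvwvuv$vwvvuvuu
  rot[9] = uvwvuv$vwvvuvuuu
  rot[10] = vwvuv$vwvvuvuuuu
  rot[11] = wvuv$vwvvuvuuuuv
  rot[12] = vuv$vwvvuvuuuuvw
  rot[13] = uv$vwvvuvuuuuvwv
  rot[14] = v$vwvvuvuuuuvwvu
  rot[15] = $vwvvuvuuuuvwvuv
Sorted (with $ < everything):
  sorted[0] = $vwvvuvuuuuvwvuv
  sorted[1] = uuuuvwvuv$vwvvuv
  sorted[2] = uuuvwvuv$vwvvuvu
  sorted[3] = uuvwvuv$vwvvuvuu
  sorted[4] = uv$vwvvuvuuuuvwv
  sorted[5] = uvuuuuvwvuv$vwvv
  sorted[6] = uvwvuv$vwvvuvuuu
  sorted[7] = v$vwvvuvuuuuvwvu
  sorted[8] = vuuuuvwvuv$vwvvu
  sorted[9] = vuv$vwvvuvuuuuvw
  sorted[10] = vuvuuuuvwvuv$vwv
  sorted[11] = vvuvuuuuvwvuv$vw
  sorted[12] = vwvuv$vwvvuvuuuu
  sorted[13] = vwvvuvuuuuvwvuv$
  sorted[14] = wvuv$vwvvuvuuuuv
  sorted[15] = wvvuvuuuuvwvuv$v
sorted[4] = uv$vwvvuvuuuuvwv

Answer: uv$vwvvuvuuuuvwv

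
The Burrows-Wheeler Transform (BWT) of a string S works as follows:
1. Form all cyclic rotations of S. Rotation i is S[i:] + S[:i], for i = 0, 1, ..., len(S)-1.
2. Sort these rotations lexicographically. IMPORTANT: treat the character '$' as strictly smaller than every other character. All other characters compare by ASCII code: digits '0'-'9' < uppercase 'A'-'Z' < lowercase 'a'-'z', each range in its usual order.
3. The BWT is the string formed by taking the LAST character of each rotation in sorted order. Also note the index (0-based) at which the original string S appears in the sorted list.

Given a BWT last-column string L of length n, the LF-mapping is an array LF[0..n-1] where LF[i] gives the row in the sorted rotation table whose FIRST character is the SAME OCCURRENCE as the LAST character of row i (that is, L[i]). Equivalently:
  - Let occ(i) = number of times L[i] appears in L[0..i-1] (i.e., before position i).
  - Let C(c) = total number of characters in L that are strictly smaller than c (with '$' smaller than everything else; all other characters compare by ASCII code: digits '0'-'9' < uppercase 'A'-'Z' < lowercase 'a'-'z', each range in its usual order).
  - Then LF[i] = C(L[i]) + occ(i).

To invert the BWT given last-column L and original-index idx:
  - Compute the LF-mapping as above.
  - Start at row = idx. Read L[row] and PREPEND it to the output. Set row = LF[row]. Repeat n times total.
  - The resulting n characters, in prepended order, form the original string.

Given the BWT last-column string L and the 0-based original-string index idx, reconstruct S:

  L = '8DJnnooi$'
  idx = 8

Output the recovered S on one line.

LF mapping: 1 2 3 5 6 7 8 4 0
Walk LF starting at row 8, prepending L[row]:
  step 1: row=8, L[8]='$', prepend. Next row=LF[8]=0
  step 2: row=0, L[0]='8', prepend. Next row=LF[0]=1
  step 3: row=1, L[1]='D', prepend. Next row=LF[1]=2
  step 4: row=2, L[2]='J', prepend. Next row=LF[2]=3
  step 5: row=3, L[3]='n', prepend. Next row=LF[3]=5
  step 6: row=5, L[5]='o', prepend. Next row=LF[5]=7
  step 7: row=7, L[7]='i', prepend. Next row=LF[7]=4
  step 8: row=4, L[4]='n', prepend. Next row=LF[4]=6
  step 9: row=6, L[6]='o', prepend. Next row=LF[6]=8
Reversed output: onionJD8$

Answer: onionJD8$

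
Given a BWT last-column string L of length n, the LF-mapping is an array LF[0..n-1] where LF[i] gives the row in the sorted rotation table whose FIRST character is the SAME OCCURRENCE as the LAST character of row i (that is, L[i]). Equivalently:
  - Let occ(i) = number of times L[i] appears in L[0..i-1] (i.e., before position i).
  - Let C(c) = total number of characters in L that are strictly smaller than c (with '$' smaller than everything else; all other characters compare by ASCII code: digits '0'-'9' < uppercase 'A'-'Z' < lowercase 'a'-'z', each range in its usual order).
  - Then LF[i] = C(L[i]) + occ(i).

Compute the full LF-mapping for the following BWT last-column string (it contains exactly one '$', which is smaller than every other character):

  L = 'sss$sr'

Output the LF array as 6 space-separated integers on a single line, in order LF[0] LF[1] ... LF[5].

Char counts: '$':1, 'r':1, 's':4
C (first-col start): C('$')=0, C('r')=1, C('s')=2
L[0]='s': occ=0, LF[0]=C('s')+0=2+0=2
L[1]='s': occ=1, LF[1]=C('s')+1=2+1=3
L[2]='s': occ=2, LF[2]=C('s')+2=2+2=4
L[3]='$': occ=0, LF[3]=C('$')+0=0+0=0
L[4]='s': occ=3, LF[4]=C('s')+3=2+3=5
L[5]='r': occ=0, LF[5]=C('r')+0=1+0=1

Answer: 2 3 4 0 5 1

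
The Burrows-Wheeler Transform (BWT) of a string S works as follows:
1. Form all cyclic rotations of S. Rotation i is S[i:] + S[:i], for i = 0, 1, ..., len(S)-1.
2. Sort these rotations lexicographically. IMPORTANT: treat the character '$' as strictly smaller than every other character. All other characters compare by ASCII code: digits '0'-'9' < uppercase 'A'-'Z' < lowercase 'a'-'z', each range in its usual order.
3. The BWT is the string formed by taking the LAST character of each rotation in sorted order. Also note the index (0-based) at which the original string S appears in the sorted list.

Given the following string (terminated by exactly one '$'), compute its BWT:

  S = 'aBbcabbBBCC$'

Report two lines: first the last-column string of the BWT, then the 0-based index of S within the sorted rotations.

All 12 rotations (rotation i = S[i:]+S[:i]):
  rot[0] = aBbcabbBBCC$
  rot[1] = BbcabbBBCC$a
  rot[2] = bcabbBBCC$aB
  rot[3] = cabbBBCC$aBb
  rot[4] = abbBBCC$aBbc
  rot[5] = bbBBCC$aBbca
  rot[6] = bBBCC$aBbcab
  rot[7] = BBCC$aBbcabb
  rot[8] = BCC$aBbcabbB
  rot[9] = CC$aBbcabbBB
  rot[10] = C$aBbcabbBBC
  rot[11] = $aBbcabbBBCC
Sorted (with $ < everything):
  sorted[0] = $aBbcabbBBCC  (last char: 'C')
  sorted[1] = BBCC$aBbcabb  (last char: 'b')
  sorted[2] = BCC$aBbcabbB  (last char: 'B')
  sorted[3] = BbcabbBBCC$a  (last char: 'a')
  sorted[4] = C$aBbcabbBBC  (last char: 'C')
  sorted[5] = CC$aBbcabbBB  (last char: 'B')
  sorted[6] = aBbcabbBBCC$  (last char: '$')
  sorted[7] = abbBBCC$aBbc  (last char: 'c')
  sorted[8] = bBBCC$aBbcab  (last char: 'b')
  sorted[9] = bbBBCC$aBbca  (last char: 'a')
  sorted[10] = bcabbBBCC$aB  (last char: 'B')
  sorted[11] = cabbBBCC$aBb  (last char: 'b')
Last column: CbBaCB$cbaBb
Original string S is at sorted index 6

Answer: CbBaCB$cbaBb
6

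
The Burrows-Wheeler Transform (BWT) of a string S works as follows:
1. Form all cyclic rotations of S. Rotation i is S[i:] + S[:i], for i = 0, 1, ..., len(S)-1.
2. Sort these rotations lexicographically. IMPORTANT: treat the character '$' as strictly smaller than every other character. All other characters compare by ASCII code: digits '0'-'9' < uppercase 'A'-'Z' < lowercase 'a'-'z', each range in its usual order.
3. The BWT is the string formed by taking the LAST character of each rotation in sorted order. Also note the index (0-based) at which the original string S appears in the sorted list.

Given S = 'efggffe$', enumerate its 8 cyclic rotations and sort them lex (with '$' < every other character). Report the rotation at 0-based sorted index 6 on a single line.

Answer: gffe$efg

Derivation:
All 8 rotations (rotation i = S[i:]+S[:i]):
  rot[0] = efggffe$
  rot[1] = fggffe$e
  rot[2] = ggffe$ef
  rot[3] = gffe$efg
  rot[4] = ffe$efgg
  rot[5] = fe$efggf
  rot[6] = e$efggff
  rot[7] = $efggffe
Sorted (with $ < everything):
  sorted[0] = $efggffe
  sorted[1] = e$efggff
  sorted[2] = efggffe$
  sorted[3] = fe$efggf
  sorted[4] = ffe$efgg
  sorted[5] = fggffe$e
  sorted[6] = gffe$efg
  sorted[7] = ggffe$ef
sorted[6] = gffe$efg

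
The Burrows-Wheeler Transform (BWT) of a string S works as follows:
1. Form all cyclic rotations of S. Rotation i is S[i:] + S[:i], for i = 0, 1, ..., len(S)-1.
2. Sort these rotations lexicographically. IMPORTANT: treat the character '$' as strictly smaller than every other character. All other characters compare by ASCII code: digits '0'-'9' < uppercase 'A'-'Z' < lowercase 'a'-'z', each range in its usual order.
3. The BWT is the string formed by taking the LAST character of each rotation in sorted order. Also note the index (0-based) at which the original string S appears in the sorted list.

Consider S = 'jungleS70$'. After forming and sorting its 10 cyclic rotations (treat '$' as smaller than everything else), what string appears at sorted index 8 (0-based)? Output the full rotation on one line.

Answer: ngleS70$ju

Derivation:
All 10 rotations (rotation i = S[i:]+S[:i]):
  rot[0] = jungleS70$
  rot[1] = ungleS70$j
  rot[2] = ngleS70$ju
  rot[3] = gleS70$jun
  rot[4] = leS70$jung
  rot[5] = eS70$jungl
  rot[6] = S70$jungle
  rot[7] = 70$jungleS
  rot[8] = 0$jungleS7
  rot[9] = $jungleS70
Sorted (with $ < everything):
  sorted[0] = $jungleS70
  sorted[1] = 0$jungleS7
  sorted[2] = 70$jungleS
  sorted[3] = S70$jungle
  sorted[4] = eS70$jungl
  sorted[5] = gleS70$jun
  sorted[6] = jungleS70$
  sorted[7] = leS70$jung
  sorted[8] = ngleS70$ju
  sorted[9] = ungleS70$j
sorted[8] = ngleS70$ju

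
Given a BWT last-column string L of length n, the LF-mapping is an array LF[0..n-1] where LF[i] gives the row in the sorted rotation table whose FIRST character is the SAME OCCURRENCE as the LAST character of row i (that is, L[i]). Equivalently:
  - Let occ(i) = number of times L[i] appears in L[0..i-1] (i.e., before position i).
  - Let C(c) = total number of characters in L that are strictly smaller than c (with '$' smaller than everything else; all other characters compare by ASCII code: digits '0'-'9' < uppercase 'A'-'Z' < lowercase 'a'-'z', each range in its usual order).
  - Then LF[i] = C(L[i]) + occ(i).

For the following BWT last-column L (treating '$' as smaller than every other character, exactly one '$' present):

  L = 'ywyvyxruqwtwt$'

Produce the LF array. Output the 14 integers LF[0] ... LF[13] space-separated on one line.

Answer: 11 7 12 6 13 10 2 5 1 8 3 9 4 0

Derivation:
Char counts: '$':1, 'q':1, 'r':1, 't':2, 'u':1, 'v':1, 'w':3, 'x':1, 'y':3
C (first-col start): C('$')=0, C('q')=1, C('r')=2, C('t')=3, C('u')=5, C('v')=6, C('w')=7, C('x')=10, C('y')=11
L[0]='y': occ=0, LF[0]=C('y')+0=11+0=11
L[1]='w': occ=0, LF[1]=C('w')+0=7+0=7
L[2]='y': occ=1, LF[2]=C('y')+1=11+1=12
L[3]='v': occ=0, LF[3]=C('v')+0=6+0=6
L[4]='y': occ=2, LF[4]=C('y')+2=11+2=13
L[5]='x': occ=0, LF[5]=C('x')+0=10+0=10
L[6]='r': occ=0, LF[6]=C('r')+0=2+0=2
L[7]='u': occ=0, LF[7]=C('u')+0=5+0=5
L[8]='q': occ=0, LF[8]=C('q')+0=1+0=1
L[9]='w': occ=1, LF[9]=C('w')+1=7+1=8
L[10]='t': occ=0, LF[10]=C('t')+0=3+0=3
L[11]='w': occ=2, LF[11]=C('w')+2=7+2=9
L[12]='t': occ=1, LF[12]=C('t')+1=3+1=4
L[13]='$': occ=0, LF[13]=C('$')+0=0+0=0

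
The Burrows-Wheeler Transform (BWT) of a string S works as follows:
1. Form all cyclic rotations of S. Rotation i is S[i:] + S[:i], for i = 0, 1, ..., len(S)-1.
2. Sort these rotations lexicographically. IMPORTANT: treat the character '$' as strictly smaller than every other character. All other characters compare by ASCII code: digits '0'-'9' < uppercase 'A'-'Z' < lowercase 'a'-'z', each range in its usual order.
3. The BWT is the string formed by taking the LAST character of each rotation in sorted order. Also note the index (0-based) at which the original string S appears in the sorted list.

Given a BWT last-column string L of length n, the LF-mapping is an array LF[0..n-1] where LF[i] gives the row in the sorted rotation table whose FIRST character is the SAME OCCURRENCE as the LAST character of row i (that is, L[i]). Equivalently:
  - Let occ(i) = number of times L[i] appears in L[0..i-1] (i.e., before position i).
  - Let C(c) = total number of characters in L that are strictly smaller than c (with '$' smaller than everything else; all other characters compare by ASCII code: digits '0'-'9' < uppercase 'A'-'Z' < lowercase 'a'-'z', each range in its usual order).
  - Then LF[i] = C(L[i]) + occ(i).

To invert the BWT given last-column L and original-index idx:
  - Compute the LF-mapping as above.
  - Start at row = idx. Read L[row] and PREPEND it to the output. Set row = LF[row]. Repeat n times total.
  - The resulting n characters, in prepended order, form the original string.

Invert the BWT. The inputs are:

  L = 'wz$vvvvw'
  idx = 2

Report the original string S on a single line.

LF mapping: 5 7 0 1 2 3 4 6
Walk LF starting at row 2, prepending L[row]:
  step 1: row=2, L[2]='$', prepend. Next row=LF[2]=0
  step 2: row=0, L[0]='w', prepend. Next row=LF[0]=5
  step 3: row=5, L[5]='v', prepend. Next row=LF[5]=3
  step 4: row=3, L[3]='v', prepend. Next row=LF[3]=1
  step 5: row=1, L[1]='z', prepend. Next row=LF[1]=7
  step 6: row=7, L[7]='w', prepend. Next row=LF[7]=6
  step 7: row=6, L[6]='v', prepend. Next row=LF[6]=4
  step 8: row=4, L[4]='v', prepend. Next row=LF[4]=2
Reversed output: vvwzvvw$

Answer: vvwzvvw$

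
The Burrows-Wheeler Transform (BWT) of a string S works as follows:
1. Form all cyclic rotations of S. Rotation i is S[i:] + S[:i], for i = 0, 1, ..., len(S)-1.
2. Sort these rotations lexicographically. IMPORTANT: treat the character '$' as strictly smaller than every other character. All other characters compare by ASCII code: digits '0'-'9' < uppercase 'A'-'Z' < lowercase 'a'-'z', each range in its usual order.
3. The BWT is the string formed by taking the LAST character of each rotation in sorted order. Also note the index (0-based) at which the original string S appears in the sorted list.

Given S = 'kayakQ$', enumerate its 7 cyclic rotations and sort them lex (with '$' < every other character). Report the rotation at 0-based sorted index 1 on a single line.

Answer: Q$kayak

Derivation:
All 7 rotations (rotation i = S[i:]+S[:i]):
  rot[0] = kayakQ$
  rot[1] = ayakQ$k
  rot[2] = yakQ$ka
  rot[3] = akQ$kay
  rot[4] = kQ$kaya
  rot[5] = Q$kayak
  rot[6] = $kayakQ
Sorted (with $ < everything):
  sorted[0] = $kayakQ
  sorted[1] = Q$kayak
  sorted[2] = akQ$kay
  sorted[3] = ayakQ$k
  sorted[4] = kQ$kaya
  sorted[5] = kayakQ$
  sorted[6] = yakQ$ka
sorted[1] = Q$kayak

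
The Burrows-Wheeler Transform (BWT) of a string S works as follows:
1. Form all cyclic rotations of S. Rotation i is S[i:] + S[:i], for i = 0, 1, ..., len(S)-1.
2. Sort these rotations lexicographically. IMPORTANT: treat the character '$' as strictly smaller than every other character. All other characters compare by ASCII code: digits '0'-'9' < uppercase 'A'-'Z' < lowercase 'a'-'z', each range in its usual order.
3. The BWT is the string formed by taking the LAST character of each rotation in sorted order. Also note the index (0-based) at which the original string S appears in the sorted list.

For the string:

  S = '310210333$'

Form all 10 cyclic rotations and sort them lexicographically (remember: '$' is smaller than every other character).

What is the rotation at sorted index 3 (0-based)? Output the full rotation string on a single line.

All 10 rotations (rotation i = S[i:]+S[:i]):
  rot[0] = 310210333$
  rot[1] = 10210333$3
  rot[2] = 0210333$31
  rot[3] = 210333$310
  rot[4] = 10333$3102
  rot[5] = 0333$31021
  rot[6] = 333$310210
  rot[7] = 33$3102103
  rot[8] = 3$31021033
  rot[9] = $310210333
Sorted (with $ < everything):
  sorted[0] = $310210333
  sorted[1] = 0210333$31
  sorted[2] = 0333$31021
  sorted[3] = 10210333$3
  sorted[4] = 10333$3102
  sorted[5] = 210333$310
  sorted[6] = 3$31021033
  sorted[7] = 310210333$
  sorted[8] = 33$3102103
  sorted[9] = 333$310210
sorted[3] = 10210333$3

Answer: 10210333$3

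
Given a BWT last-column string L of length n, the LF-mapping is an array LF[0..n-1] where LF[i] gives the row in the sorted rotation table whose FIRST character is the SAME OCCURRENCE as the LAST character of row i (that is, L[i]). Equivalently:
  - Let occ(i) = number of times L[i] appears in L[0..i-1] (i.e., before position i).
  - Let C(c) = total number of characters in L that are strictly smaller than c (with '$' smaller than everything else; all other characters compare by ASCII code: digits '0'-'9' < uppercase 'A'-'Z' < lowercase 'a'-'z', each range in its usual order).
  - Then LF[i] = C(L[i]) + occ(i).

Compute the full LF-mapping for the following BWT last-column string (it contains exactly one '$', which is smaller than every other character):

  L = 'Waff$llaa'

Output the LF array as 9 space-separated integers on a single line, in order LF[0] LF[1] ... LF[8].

Char counts: '$':1, 'W':1, 'a':3, 'f':2, 'l':2
C (first-col start): C('$')=0, C('W')=1, C('a')=2, C('f')=5, C('l')=7
L[0]='W': occ=0, LF[0]=C('W')+0=1+0=1
L[1]='a': occ=0, LF[1]=C('a')+0=2+0=2
L[2]='f': occ=0, LF[2]=C('f')+0=5+0=5
L[3]='f': occ=1, LF[3]=C('f')+1=5+1=6
L[4]='$': occ=0, LF[4]=C('$')+0=0+0=0
L[5]='l': occ=0, LF[5]=C('l')+0=7+0=7
L[6]='l': occ=1, LF[6]=C('l')+1=7+1=8
L[7]='a': occ=1, LF[7]=C('a')+1=2+1=3
L[8]='a': occ=2, LF[8]=C('a')+2=2+2=4

Answer: 1 2 5 6 0 7 8 3 4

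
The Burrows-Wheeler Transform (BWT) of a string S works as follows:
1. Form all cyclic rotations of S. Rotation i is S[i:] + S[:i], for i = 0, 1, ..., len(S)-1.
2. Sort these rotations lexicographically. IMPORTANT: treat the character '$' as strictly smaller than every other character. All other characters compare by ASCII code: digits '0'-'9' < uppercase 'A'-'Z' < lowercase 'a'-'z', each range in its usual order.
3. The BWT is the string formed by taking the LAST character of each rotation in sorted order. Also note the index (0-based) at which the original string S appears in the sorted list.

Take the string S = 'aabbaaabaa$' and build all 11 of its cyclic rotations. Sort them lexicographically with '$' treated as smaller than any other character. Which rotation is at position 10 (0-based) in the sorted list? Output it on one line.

All 11 rotations (rotation i = S[i:]+S[:i]):
  rot[0] = aabbaaabaa$
  rot[1] = abbaaabaa$a
  rot[2] = bbaaabaa$aa
  rot[3] = baaabaa$aab
  rot[4] = aaabaa$aabb
  rot[5] = aabaa$aabba
  rot[6] = abaa$aabbaa
  rot[7] = baa$aabbaaa
  rot[8] = aa$aabbaaab
  rot[9] = a$aabbaaaba
  rot[10] = $aabbaaabaa
Sorted (with $ < everything):
  sorted[0] = $aabbaaabaa
  sorted[1] = a$aabbaaaba
  sorted[2] = aa$aabbaaab
  sorted[3] = aaabaa$aabb
  sorted[4] = aabaa$aabba
  sorted[5] = aabbaaabaa$
  sorted[6] = abaa$aabbaa
  sorted[7] = abbaaabaa$a
  sorted[8] = baa$aabbaaa
  sorted[9] = baaabaa$aab
  sorted[10] = bbaaabaa$aa
sorted[10] = bbaaabaa$aa

Answer: bbaaabaa$aa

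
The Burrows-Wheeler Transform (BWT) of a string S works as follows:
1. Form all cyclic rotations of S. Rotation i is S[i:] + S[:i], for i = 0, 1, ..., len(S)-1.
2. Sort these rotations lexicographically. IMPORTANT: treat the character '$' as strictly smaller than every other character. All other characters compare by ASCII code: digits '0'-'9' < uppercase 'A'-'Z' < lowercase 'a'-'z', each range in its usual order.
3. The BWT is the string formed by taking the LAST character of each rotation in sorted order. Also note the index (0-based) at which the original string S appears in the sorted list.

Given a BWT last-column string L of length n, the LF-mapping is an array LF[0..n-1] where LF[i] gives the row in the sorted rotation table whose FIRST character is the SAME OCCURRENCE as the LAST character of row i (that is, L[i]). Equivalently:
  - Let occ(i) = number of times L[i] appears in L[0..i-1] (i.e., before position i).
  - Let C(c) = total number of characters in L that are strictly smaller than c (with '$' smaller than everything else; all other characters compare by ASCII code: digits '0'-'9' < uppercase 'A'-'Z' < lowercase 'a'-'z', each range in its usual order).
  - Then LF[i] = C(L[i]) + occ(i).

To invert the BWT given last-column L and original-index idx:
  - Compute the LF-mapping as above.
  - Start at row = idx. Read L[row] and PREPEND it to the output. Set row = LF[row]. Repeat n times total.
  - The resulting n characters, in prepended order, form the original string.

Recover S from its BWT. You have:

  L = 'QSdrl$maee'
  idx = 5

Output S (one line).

Answer: emeraldSQ$

Derivation:
LF mapping: 1 2 4 9 7 0 8 3 5 6
Walk LF starting at row 5, prepending L[row]:
  step 1: row=5, L[5]='$', prepend. Next row=LF[5]=0
  step 2: row=0, L[0]='Q', prepend. Next row=LF[0]=1
  step 3: row=1, L[1]='S', prepend. Next row=LF[1]=2
  step 4: row=2, L[2]='d', prepend. Next row=LF[2]=4
  step 5: row=4, L[4]='l', prepend. Next row=LF[4]=7
  step 6: row=7, L[7]='a', prepend. Next row=LF[7]=3
  step 7: row=3, L[3]='r', prepend. Next row=LF[3]=9
  step 8: row=9, L[9]='e', prepend. Next row=LF[9]=6
  step 9: row=6, L[6]='m', prepend. Next row=LF[6]=8
  step 10: row=8, L[8]='e', prepend. Next row=LF[8]=5
Reversed output: emeraldSQ$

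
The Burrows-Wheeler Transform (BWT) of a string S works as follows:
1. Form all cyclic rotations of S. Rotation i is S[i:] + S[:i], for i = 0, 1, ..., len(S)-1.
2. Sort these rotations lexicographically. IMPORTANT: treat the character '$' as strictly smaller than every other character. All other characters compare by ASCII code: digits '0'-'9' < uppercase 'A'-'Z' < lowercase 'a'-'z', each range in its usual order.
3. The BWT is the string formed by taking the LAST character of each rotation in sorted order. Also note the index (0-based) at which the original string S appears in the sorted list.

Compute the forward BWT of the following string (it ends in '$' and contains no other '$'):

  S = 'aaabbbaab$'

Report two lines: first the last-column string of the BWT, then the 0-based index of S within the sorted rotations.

Answer: b$baaaabba
1

Derivation:
All 10 rotations (rotation i = S[i:]+S[:i]):
  rot[0] = aaabbbaab$
  rot[1] = aabbbaab$a
  rot[2] = abbbaab$aa
  rot[3] = bbbaab$aaa
  rot[4] = bbaab$aaab
  rot[5] = baab$aaabb
  rot[6] = aab$aaabbb
  rot[7] = ab$aaabbba
  rot[8] = b$aaabbbaa
  rot[9] = $aaabbbaab
Sorted (with $ < everything):
  sorted[0] = $aaabbbaab  (last char: 'b')
  sorted[1] = aaabbbaab$  (last char: '$')
  sorted[2] = aab$aaabbb  (last char: 'b')
  sorted[3] = aabbbaab$a  (last char: 'a')
  sorted[4] = ab$aaabbba  (last char: 'a')
  sorted[5] = abbbaab$aa  (last char: 'a')
  sorted[6] = b$aaabbbaa  (last char: 'a')
  sorted[7] = baab$aaabb  (last char: 'b')
  sorted[8] = bbaab$aaab  (last char: 'b')
  sorted[9] = bbbaab$aaa  (last char: 'a')
Last column: b$baaaabba
Original string S is at sorted index 1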